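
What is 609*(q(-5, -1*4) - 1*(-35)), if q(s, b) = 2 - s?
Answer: 25578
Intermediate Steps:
609*(q(-5, -1*4) - 1*(-35)) = 609*((2 - 1*(-5)) - 1*(-35)) = 609*((2 + 5) + 35) = 609*(7 + 35) = 609*42 = 25578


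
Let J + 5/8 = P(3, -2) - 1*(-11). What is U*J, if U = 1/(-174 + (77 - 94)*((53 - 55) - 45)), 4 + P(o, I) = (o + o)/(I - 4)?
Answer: 43/5000 ≈ 0.0086000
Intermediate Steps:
P(o, I) = -4 + 2*o/(-4 + I) (P(o, I) = -4 + (o + o)/(I - 4) = -4 + (2*o)/(-4 + I) = -4 + 2*o/(-4 + I))
J = 43/8 (J = -5/8 + (2*(8 + 3 - 2*(-2))/(-4 - 2) - 1*(-11)) = -5/8 + (2*(8 + 3 + 4)/(-6) + 11) = -5/8 + (2*(-⅙)*15 + 11) = -5/8 + (-5 + 11) = -5/8 + 6 = 43/8 ≈ 5.3750)
U = 1/625 (U = 1/(-174 - 17*(-2 - 45)) = 1/(-174 - 17*(-47)) = 1/(-174 + 799) = 1/625 ≈ 0.0016000)
U*J = (1/625)*(43/8) = 43/5000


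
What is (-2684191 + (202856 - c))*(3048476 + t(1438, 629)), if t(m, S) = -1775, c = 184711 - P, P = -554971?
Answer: -9813475714917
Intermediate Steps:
c = 739682 (c = 184711 - 1*(-554971) = 184711 + 554971 = 739682)
(-2684191 + (202856 - c))*(3048476 + t(1438, 629)) = (-2684191 + (202856 - 1*739682))*(3048476 - 1775) = (-2684191 + (202856 - 739682))*3046701 = (-2684191 - 536826)*3046701 = -3221017*3046701 = -9813475714917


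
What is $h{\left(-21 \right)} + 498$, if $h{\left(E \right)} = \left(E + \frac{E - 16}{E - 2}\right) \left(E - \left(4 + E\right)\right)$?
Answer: $\frac{13238}{23} \approx 575.57$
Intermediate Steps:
$h{\left(E \right)} = - 4 E - \frac{4 \left(-16 + E\right)}{-2 + E}$ ($h{\left(E \right)} = \left(E + \frac{-16 + E}{-2 + E}\right) \left(-4\right) = - 4 E - \frac{4 \left(-16 + E\right)}{-2 + E}$)
$h{\left(-21 \right)} + 498 = \frac{4 \left(16 - 21 - \left(-21\right)^{2}\right)}{-2 - 21} + 498 = \frac{4 \left(16 - 21 - 441\right)}{-23} + 498 = 4 \left(- \frac{1}{23}\right) \left(16 - 21 - 441\right) + 498 = 4 \left(- \frac{1}{23}\right) \left(-446\right) + 498 = \frac{1784}{23} + 498 = \frac{13238}{23}$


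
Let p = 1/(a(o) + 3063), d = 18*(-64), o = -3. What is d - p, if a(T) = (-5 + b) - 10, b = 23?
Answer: -3537793/3071 ≈ -1152.0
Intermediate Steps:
a(T) = 8 (a(T) = (-5 + 23) - 10 = 18 - 10 = 8)
d = -1152
p = 1/3071 (p = 1/(8 + 3063) = 1/3071 ≈ 0.00032563)
d - p = -1152 - 1*1/3071 = -1152 - 1/3071 = -3537793/3071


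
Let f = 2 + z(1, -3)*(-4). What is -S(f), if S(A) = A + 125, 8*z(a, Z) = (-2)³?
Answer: -131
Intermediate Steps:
z(a, Z) = -1 (z(a, Z) = (⅛)*(-2)³ = (⅛)*(-8) = -1)
f = 6 (f = 2 - 1*(-4) = 2 + 4 = 6)
S(A) = 125 + A
-S(f) = -(125 + 6) = -1*131 = -131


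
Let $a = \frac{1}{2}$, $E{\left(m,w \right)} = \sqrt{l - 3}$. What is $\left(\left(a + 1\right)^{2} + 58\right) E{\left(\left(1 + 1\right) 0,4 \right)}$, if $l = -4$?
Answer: $\frac{241 i \sqrt{7}}{4} \approx 159.41 i$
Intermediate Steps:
$E{\left(m,w \right)} = i \sqrt{7}$ ($E{\left(m,w \right)} = \sqrt{-4 - 3} = \sqrt{-7} = i \sqrt{7}$)
$a = \frac{1}{2} \approx 0.5$
$\left(\left(a + 1\right)^{2} + 58\right) E{\left(\left(1 + 1\right) 0,4 \right)} = \left(\left(\frac{1}{2} + 1\right)^{2} + 58\right) i \sqrt{7} = \left(\left(\frac{3}{2}\right)^{2} + 58\right) i \sqrt{7} = \left(\frac{9}{4} + 58\right) i \sqrt{7} = \frac{241 i \sqrt{7}}{4}$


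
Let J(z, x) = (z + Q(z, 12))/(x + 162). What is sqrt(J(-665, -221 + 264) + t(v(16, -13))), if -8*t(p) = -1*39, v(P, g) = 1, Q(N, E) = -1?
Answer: sqrt(1093470)/820 ≈ 1.2752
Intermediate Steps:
t(p) = 39/8 (t(p) = -(-1)*39/8 = -1/8*(-39) = 39/8)
J(z, x) = (-1 + z)/(162 + x) (J(z, x) = (z - 1)/(x + 162) = (-1 + z)/(162 + x))
sqrt(J(-665, -221 + 264) + t(v(16, -13))) = sqrt((-1 - 665)/(162 + (-221 + 264)) + 39/8) = sqrt(-666/(162 + 43) + 39/8) = sqrt(-666/205 + 39/8) = sqrt(2667/1640) = sqrt(1093470)/820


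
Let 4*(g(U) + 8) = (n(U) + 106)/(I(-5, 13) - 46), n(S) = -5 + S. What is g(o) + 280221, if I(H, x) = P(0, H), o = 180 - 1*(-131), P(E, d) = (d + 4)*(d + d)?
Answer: 10087565/36 ≈ 2.8021e+5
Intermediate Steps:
P(E, d) = 2*d*(4 + d) (P(E, d) = (4 + d)*(2*d) = 2*d*(4 + d))
o = 311 (o = 180 + 131 = 311)
I(H, x) = 2*H*(4 + H)
g(U) = -1253/144 - U/144 (g(U) = -8 + (((-5 + U) + 106)/(2*(-5)*(4 - 5) - 46))/4 = -8 + ((101 + U)/(2*(-5)*(-1) - 46))/4 = -8 + ((101 + U)/(10 - 46))/4 = -8 + ((101 + U)/(-36))/4 = -8 + ((101 + U)*(-1/36))/4 = -8 + (-101/36 - U/36)/4 = -8 + (-101/144 - U/144) = -1253/144 - U/144)
g(o) + 280221 = (-1253/144 - 1/144*311) + 280221 = (-1253/144 - 311/144) + 280221 = -391/36 + 280221 = 10087565/36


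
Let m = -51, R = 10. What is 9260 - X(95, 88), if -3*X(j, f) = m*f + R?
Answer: 23302/3 ≈ 7767.3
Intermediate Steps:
X(j, f) = -10/3 + 17*f (X(j, f) = -(-51*f + 10)/3 = -(10 - 51*f)/3 = -10/3 + 17*f)
9260 - X(95, 88) = 9260 - (-10/3 + 17*88) = 9260 - (-10/3 + 1496) = 9260 - 1*4478/3 = 9260 - 4478/3 = 23302/3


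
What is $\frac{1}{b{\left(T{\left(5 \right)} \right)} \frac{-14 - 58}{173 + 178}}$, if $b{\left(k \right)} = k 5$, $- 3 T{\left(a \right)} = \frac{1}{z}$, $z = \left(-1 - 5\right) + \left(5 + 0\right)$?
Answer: $- \frac{117}{40} \approx -2.925$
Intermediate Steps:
$z = -1$ ($z = -6 + 5 = -1$)
$T{\left(a \right)} = \frac{1}{3}$ ($T{\left(a \right)} = - \frac{1}{3 \left(-1\right)} = \left(- \frac{1}{3}\right) \left(-1\right) = \frac{1}{3}$)
$b{\left(k \right)} = 5 k$
$\frac{1}{b{\left(T{\left(5 \right)} \right)} \frac{-14 - 58}{173 + 178}} = \frac{1}{5 \cdot \frac{1}{3} \frac{-14 - 58}{173 + 178}} = \frac{1}{\frac{5}{3} \left(- \frac{72}{351}\right)} = \frac{1}{\frac{5}{3} \left(\left(-72\right) \frac{1}{351}\right)} = \frac{1}{\frac{5}{3} \left(- \frac{8}{39}\right)} = \frac{1}{- \frac{40}{117}} = - \frac{117}{40}$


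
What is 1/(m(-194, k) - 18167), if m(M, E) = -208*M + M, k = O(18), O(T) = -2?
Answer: 1/21991 ≈ 4.5473e-5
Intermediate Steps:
k = -2
m(M, E) = -207*M
1/(m(-194, k) - 18167) = 1/(-207*(-194) - 18167) = 1/(40158 - 18167) = 1/21991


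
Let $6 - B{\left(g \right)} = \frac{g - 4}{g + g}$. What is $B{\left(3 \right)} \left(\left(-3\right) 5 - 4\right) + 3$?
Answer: $- \frac{685}{6} \approx -114.17$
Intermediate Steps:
$B{\left(g \right)} = 6 - \frac{-4 + g}{2 g}$ ($B{\left(g \right)} = 6 - \frac{g - 4}{g + g} = 6 - \frac{-4 + g}{2 g}$)
$B{\left(3 \right)} \left(\left(-3\right) 5 - 4\right) + 3 = \left(\frac{11}{2} + \frac{2}{3}\right) \left(\left(-3\right) 5 - 4\right) + 3 = \left(\frac{11}{2} + 2 \cdot \frac{1}{3}\right) \left(-15 - 4\right) + 3 = \left(\frac{11}{2} + \frac{2}{3}\right) \left(-19\right) + 3 = \frac{37}{6} \left(-19\right) + 3 = - \frac{703}{6} + 3 = - \frac{685}{6}$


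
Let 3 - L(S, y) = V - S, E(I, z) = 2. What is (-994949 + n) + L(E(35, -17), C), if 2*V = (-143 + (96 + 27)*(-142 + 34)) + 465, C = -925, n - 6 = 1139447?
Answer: 150990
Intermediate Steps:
n = 1139453 (n = 6 + 1139447 = 1139453)
V = -6481 (V = ((-143 + (96 + 27)*(-142 + 34)) + 465)/2 = ((-143 + 123*(-108)) + 465)/2 = ((-143 - 13284) + 465)/2 = (-13427 + 465)/2 = (1/2)*(-12962) = -6481)
L(S, y) = 6484 + S (L(S, y) = 3 - (-6481 - S) = 3 + (6481 + S) = 6484 + S)
(-994949 + n) + L(E(35, -17), C) = (-994949 + 1139453) + (6484 + 2) = 144504 + 6486 = 150990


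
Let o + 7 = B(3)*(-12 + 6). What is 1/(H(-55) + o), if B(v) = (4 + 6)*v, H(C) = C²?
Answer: 1/2838 ≈ 0.00035236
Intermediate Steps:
B(v) = 10*v
o = -187 (o = -7 + (10*3)*(-12 + 6) = -7 + 30*(-6) = -7 - 180 = -187)
1/(H(-55) + o) = 1/((-55)² - 187) = 1/(3025 - 187) = 1/2838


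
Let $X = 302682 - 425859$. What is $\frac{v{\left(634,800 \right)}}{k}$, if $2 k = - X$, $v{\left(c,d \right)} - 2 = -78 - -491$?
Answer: $\frac{830}{123177} \approx 0.0067383$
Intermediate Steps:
$v{\left(c,d \right)} = 415$ ($v{\left(c,d \right)} = 2 - -413 = 2 + \left(-78 + 491\right) = 2 + 413 = 415$)
$X = -123177$
$k = \frac{123177}{2}$ ($k = \frac{\left(-1\right) \left(-123177\right)}{2} = \frac{1}{2} \cdot 123177 = \frac{123177}{2} \approx 61589.0$)
$\frac{v{\left(634,800 \right)}}{k} = \frac{415}{\frac{123177}{2}} = 415 \cdot \frac{2}{123177} = \frac{830}{123177}$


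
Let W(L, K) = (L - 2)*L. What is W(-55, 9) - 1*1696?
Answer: 1439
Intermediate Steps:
W(L, K) = L*(-2 + L) (W(L, K) = (-2 + L)*L = L*(-2 + L))
W(-55, 9) - 1*1696 = -55*(-2 - 55) - 1*1696 = -55*(-57) - 1696 = 3135 - 1696 = 1439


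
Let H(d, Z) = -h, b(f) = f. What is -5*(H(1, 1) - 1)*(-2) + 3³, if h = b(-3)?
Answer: 47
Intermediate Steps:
h = -3
H(d, Z) = 3 (H(d, Z) = -1*(-3) = 3)
-5*(H(1, 1) - 1)*(-2) + 3³ = -5*(3 - 1)*(-2) + 3³ = -10*(-2) + 27 = -5*(-4) + 27 = 20 + 27 = 47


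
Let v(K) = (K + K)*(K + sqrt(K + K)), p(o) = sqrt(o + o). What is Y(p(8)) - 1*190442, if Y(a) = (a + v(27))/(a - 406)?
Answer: -38279573/201 - 27*sqrt(6)/67 ≈ -1.9045e+5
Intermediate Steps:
p(o) = sqrt(2)*sqrt(o) (p(o) = sqrt(2*o) = sqrt(2)*sqrt(o))
v(K) = 2*K*(K + sqrt(2)*sqrt(K)) (v(K) = (2*K)*(K + sqrt(2*K)) = (2*K)*(K + sqrt(2)*sqrt(K)) = 2*K*(K + sqrt(2)*sqrt(K)))
Y(a) = (1458 + a + 162*sqrt(6))/(-406 + a) (Y(a) = (a + (2*27**2 + 2*sqrt(2)*27**(3/2)))/(a - 406) = (a + (2*729 + 2*sqrt(2)*(81*sqrt(3))))/(-406 + a) = (a + (1458 + 162*sqrt(6)))/(-406 + a) = (1458 + a + 162*sqrt(6))/(-406 + a))
Y(p(8)) - 1*190442 = (1458 + sqrt(2)*sqrt(8) + 162*sqrt(6))/(-406 + sqrt(2)*sqrt(8)) - 1*190442 = (1458 + sqrt(2)*(2*sqrt(2)) + 162*sqrt(6))/(-406 + sqrt(2)*(2*sqrt(2))) - 190442 = (1458 + 4 + 162*sqrt(6))/(-406 + 4) - 190442 = (1462 + 162*sqrt(6))/(-402) - 190442 = -(1462 + 162*sqrt(6))/402 - 190442 = (-731/201 - 27*sqrt(6)/67) - 190442 = -38279573/201 - 27*sqrt(6)/67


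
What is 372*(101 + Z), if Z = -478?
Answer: -140244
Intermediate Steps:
372*(101 + Z) = 372*(101 - 478) = 372*(-377) = -140244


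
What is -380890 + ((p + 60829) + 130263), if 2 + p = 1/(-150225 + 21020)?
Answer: -24523109001/129205 ≈ -1.8980e+5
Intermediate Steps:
p = -258411/129205 (p = -2 + 1/(-150225 + 21020) = -2 + 1/(-129205) = -2 - 1/129205 = -258411/129205 ≈ -2.0000)
-380890 + ((p + 60829) + 130263) = -380890 + ((-258411/129205 + 60829) + 130263) = -380890 + (7859152534/129205 + 130263) = -380890 + 24689783449/129205 = -24523109001/129205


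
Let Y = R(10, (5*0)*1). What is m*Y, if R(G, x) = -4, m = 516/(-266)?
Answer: 1032/133 ≈ 7.7594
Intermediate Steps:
m = -258/133 (m = 516*(-1/266) = -258/133 ≈ -1.9398)
Y = -4
m*Y = -258/133*(-4) = 1032/133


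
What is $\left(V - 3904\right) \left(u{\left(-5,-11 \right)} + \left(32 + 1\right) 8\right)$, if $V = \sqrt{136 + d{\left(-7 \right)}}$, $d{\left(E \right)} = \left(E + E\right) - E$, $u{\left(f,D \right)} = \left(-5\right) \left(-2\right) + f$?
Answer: $-1050176 + 269 \sqrt{129} \approx -1.0471 \cdot 10^{6}$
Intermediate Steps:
$u{\left(f,D \right)} = 10 + f$
$d{\left(E \right)} = E$ ($d{\left(E \right)} = 2 E - E = E$)
$V = \sqrt{129}$ ($V = \sqrt{136 - 7} = \sqrt{129} \approx 11.358$)
$\left(V - 3904\right) \left(u{\left(-5,-11 \right)} + \left(32 + 1\right) 8\right) = \left(\sqrt{129} - 3904\right) \left(\left(10 - 5\right) + \left(32 + 1\right) 8\right) = \left(-3904 + \sqrt{129}\right) \left(5 + 33 \cdot 8\right) = \left(-3904 + \sqrt{129}\right) \left(5 + 264\right) = \left(-3904 + \sqrt{129}\right) 269 = -1050176 + 269 \sqrt{129}$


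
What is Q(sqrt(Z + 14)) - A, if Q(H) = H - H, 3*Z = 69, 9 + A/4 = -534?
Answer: 2172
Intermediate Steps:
A = -2172 (A = -36 + 4*(-534) = -36 - 2136 = -2172)
Z = 23 (Z = (1/3)*69 = 23)
Q(H) = 0
Q(sqrt(Z + 14)) - A = 0 - 1*(-2172) = 0 + 2172 = 2172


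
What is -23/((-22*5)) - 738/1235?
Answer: -2111/5434 ≈ -0.38848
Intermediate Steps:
-23/((-22*5)) - 738/1235 = -23/(-110) - 738*1/1235 = -23*(-1/110) - 738/1235 = 23/110 - 738/1235 = -2111/5434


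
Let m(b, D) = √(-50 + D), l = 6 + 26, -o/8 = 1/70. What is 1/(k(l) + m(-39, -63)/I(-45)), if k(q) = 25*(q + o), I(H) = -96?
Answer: 359976960/286953067937 + 4704*I*√113/286953067937 ≈ 0.0012545 + 1.7426e-7*I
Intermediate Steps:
o = -4/35 (o = -8/70 = -8*1/70 = -4/35 ≈ -0.11429)
l = 32
k(q) = -20/7 + 25*q (k(q) = 25*(q - 4/35) = 25*(-4/35 + q) = -20/7 + 25*q)
1/(k(l) + m(-39, -63)/I(-45)) = 1/((-20/7 + 25*32) + √(-50 - 63)/(-96)) = 1/((-20/7 + 800) + √(-113)*(-1/96)) = 1/(5580/7 + (I*√113)*(-1/96)) = 1/(5580/7 - I*√113/96)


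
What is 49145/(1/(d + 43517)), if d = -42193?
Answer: 65067980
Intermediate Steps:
49145/(1/(d + 43517)) = 49145/(1/(-42193 + 43517)) = 49145/(1/1324) = 49145*1324 = 65067980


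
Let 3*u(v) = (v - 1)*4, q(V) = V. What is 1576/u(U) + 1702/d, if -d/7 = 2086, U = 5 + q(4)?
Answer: 4311487/29204 ≈ 147.63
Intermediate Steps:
U = 9 (U = 5 + 4 = 9)
d = -14602 (d = -7*2086 = -14602)
u(v) = -4/3 + 4*v/3 (u(v) = ((v - 1)*4)/3 = ((-1 + v)*4)/3 = (-4 + 4*v)/3 = -4/3 + 4*v/3)
1576/u(U) + 1702/d = 1576/(-4/3 + (4/3)*9) + 1702/(-14602) = 1576/(-4/3 + 12) + 1702*(-1/14602) = 1576/(32/3) - 851/7301 = 1576*(3/32) - 851/7301 = 591/4 - 851/7301 = 4311487/29204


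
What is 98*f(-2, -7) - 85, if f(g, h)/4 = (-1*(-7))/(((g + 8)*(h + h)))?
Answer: -353/3 ≈ -117.67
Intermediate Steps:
f(g, h) = 14/(h*(8 + g)) (f(g, h) = 4*((-1*(-7))/(((g + 8)*(h + h)))) = 4*(7/(((8 + g)*(2*h)))) = 4*(7/((2*h*(8 + g)))) = 4*(7*(1/(2*h*(8 + g)))) = 4*(7/(2*h*(8 + g))) = 14/(h*(8 + g)))
98*f(-2, -7) - 85 = 98*(14/(-7*(8 - 2))) - 85 = 98*(14*(-⅐)/6) - 85 = 98*(14*(-⅐)*(⅙)) - 85 = 98*(-⅓) - 85 = -98/3 - 85 = -353/3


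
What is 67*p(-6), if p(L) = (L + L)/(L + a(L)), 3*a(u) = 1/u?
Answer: 14472/109 ≈ 132.77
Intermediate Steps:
a(u) = 1/(3*u)
p(L) = 2*L/(L + 1/(3*L)) (p(L) = (L + L)/(L + 1/(3*L)) = (2*L)/(L + 1/(3*L)) = 2*L/(L + 1/(3*L)))
67*p(-6) = 67*(6*(-6)²/(1 + 3*(-6)²)) = 67*(6*36/(1 + 3*36)) = 67*(6*36/(1 + 108)) = 67*(6*36/109) = 67*(6*36*(1/109)) = 67*(216/109) = 14472/109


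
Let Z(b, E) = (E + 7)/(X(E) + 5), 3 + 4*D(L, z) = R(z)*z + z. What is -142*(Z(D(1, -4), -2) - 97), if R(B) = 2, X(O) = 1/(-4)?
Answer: 258866/19 ≈ 13625.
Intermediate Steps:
X(O) = -¼
D(L, z) = -¾ + 3*z/4 (D(L, z) = -¾ + (2*z + z)/4 = -¾ + (3*z)/4 = -¾ + 3*z/4)
Z(b, E) = 28/19 + 4*E/19 (Z(b, E) = (E + 7)/(-¼ + 5) = (7 + E)/(19/4) = (7 + E)*(4/19) = 28/19 + 4*E/19)
-142*(Z(D(1, -4), -2) - 97) = -142*((28/19 + (4/19)*(-2)) - 97) = -142*((28/19 - 8/19) - 97) = -142*(20/19 - 97) = -142*(-1823/19) = 258866/19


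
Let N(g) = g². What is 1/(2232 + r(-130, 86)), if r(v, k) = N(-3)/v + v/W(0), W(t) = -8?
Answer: 260/584527 ≈ 0.00044480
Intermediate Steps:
r(v, k) = 9/v - v/8 (r(v, k) = (-3)²/v + v/(-8) = 9/v + v*(-⅛) = 9/v - v/8)
1/(2232 + r(-130, 86)) = 1/(2232 + (9/(-130) - ⅛*(-130))) = 1/(2232 + (9*(-1/130) + 65/4)) = 1/(2232 + (-9/130 + 65/4)) = 1/(2232 + 4207/260) = 1/(584527/260) = 260/584527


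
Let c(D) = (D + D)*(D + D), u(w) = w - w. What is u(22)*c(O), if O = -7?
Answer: 0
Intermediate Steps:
u(w) = 0
c(D) = 4*D² (c(D) = (2*D)*(2*D) = 4*D²)
u(22)*c(O) = 0*(4*(-7)²) = 0*(4*49) = 0*196 = 0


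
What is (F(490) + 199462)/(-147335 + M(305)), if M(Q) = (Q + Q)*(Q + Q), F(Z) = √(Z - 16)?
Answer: 199462/224765 + √474/224765 ≈ 0.88752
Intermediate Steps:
F(Z) = √(-16 + Z)
M(Q) = 4*Q² (M(Q) = (2*Q)*(2*Q) = 4*Q²)
(F(490) + 199462)/(-147335 + M(305)) = (√(-16 + 490) + 199462)/(-147335 + 4*305²) = (√474 + 199462)/(-147335 + 4*93025) = (199462 + √474)/(-147335 + 372100) = (199462 + √474)/224765 = (199462 + √474)*(1/224765) = 199462/224765 + √474/224765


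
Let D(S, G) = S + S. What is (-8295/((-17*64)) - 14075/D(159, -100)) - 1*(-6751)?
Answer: 1161531097/172992 ≈ 6714.4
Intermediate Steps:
D(S, G) = 2*S
(-8295/((-17*64)) - 14075/D(159, -100)) - 1*(-6751) = (-8295/((-17*64)) - 14075/(2*159)) - 1*(-6751) = (-8295/(-1088) - 14075/318) + 6751 = (-8295*(-1/1088) - 14075*1/318) + 6751 = (8295/1088 - 14075/318) + 6751 = -6337895/172992 + 6751 = 1161531097/172992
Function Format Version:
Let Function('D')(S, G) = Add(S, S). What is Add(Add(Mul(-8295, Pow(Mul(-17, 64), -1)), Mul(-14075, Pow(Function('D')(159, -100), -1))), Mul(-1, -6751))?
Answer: Rational(1161531097, 172992) ≈ 6714.4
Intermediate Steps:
Function('D')(S, G) = Mul(2, S)
Add(Add(Mul(-8295, Pow(Mul(-17, 64), -1)), Mul(-14075, Pow(Function('D')(159, -100), -1))), Mul(-1, -6751)) = Add(Add(Mul(-8295, Pow(Mul(-17, 64), -1)), Mul(-14075, Pow(Mul(2, 159), -1))), Mul(-1, -6751)) = Add(Add(Mul(-8295, Pow(-1088, -1)), Mul(-14075, Pow(318, -1))), 6751) = Add(Add(Mul(-8295, Rational(-1, 1088)), Mul(-14075, Rational(1, 318))), 6751) = Add(Add(Rational(8295, 1088), Rational(-14075, 318)), 6751) = Add(Rational(-6337895, 172992), 6751) = Rational(1161531097, 172992)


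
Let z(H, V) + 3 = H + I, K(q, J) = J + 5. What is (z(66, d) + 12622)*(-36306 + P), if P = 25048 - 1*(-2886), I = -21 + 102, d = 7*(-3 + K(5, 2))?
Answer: -106876952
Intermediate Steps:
K(q, J) = 5 + J
d = 28 (d = 7*(-3 + (5 + 2)) = 7*(-3 + 7) = 7*4 = 28)
I = 81
P = 27934 (P = 25048 + 2886 = 27934)
z(H, V) = 78 + H (z(H, V) = -3 + (H + 81) = -3 + (81 + H) = 78 + H)
(z(66, d) + 12622)*(-36306 + P) = ((78 + 66) + 12622)*(-36306 + 27934) = (144 + 12622)*(-8372) = 12766*(-8372) = -106876952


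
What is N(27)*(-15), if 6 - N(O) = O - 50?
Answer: -435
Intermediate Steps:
N(O) = 56 - O (N(O) = 6 - (O - 50) = 6 - (-50 + O) = 6 + (50 - O) = 56 - O)
N(27)*(-15) = (56 - 1*27)*(-15) = (56 - 27)*(-15) = 29*(-15) = -435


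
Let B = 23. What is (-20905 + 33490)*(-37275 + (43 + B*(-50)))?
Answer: -483037470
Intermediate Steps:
(-20905 + 33490)*(-37275 + (43 + B*(-50))) = (-20905 + 33490)*(-37275 + (43 + 23*(-50))) = 12585*(-37275 + (43 - 1150)) = 12585*(-37275 - 1107) = 12585*(-38382) = -483037470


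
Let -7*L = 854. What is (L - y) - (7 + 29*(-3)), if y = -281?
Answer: 239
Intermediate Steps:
L = -122 (L = -⅐*854 = -122)
(L - y) - (7 + 29*(-3)) = (-122 - 1*(-281)) - (7 + 29*(-3)) = (-122 + 281) - (7 - 87) = 159 - 1*(-80) = 159 + 80 = 239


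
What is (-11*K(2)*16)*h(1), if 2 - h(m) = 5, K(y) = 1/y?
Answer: 264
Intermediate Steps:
h(m) = -3 (h(m) = 2 - 1*5 = 2 - 5 = -3)
(-11*K(2)*16)*h(1) = (-11/2*16)*(-3) = (-11*1/2*16)*(-3) = -11/2*16*(-3) = -88*(-3) = 264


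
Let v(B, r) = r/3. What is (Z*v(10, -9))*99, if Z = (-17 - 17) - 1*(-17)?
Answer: 5049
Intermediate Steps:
Z = -17 (Z = -34 + 17 = -17)
v(B, r) = r/3 (v(B, r) = r*(⅓) = r/3)
(Z*v(10, -9))*99 = -17*(-9)/3*99 = -17*(-3)*99 = 51*99 = 5049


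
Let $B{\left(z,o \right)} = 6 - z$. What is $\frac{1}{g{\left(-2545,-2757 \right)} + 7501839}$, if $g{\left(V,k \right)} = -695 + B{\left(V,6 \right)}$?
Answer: $\frac{1}{7503695} \approx 1.3327 \cdot 10^{-7}$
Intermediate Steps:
$g{\left(V,k \right)} = -689 - V$ ($g{\left(V,k \right)} = -695 - \left(-6 + V\right) = -689 - V$)
$\frac{1}{g{\left(-2545,-2757 \right)} + 7501839} = \frac{1}{\left(-689 - -2545\right) + 7501839} = \frac{1}{\left(-689 + 2545\right) + 7501839} = \frac{1}{1856 + 7501839} = \frac{1}{7503695}$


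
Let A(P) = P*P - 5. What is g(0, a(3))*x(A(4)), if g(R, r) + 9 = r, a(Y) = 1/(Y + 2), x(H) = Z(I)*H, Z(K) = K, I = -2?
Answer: 968/5 ≈ 193.60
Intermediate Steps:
A(P) = -5 + P**2 (A(P) = P**2 - 5 = -5 + P**2)
x(H) = -2*H
a(Y) = 1/(2 + Y)
g(R, r) = -9 + r
g(0, a(3))*x(A(4)) = (-9 + 1/(2 + 3))*(-2*(-5 + 4**2)) = (-9 + 1/5)*(-2*(-5 + 16)) = (-9 + 1/5)*(-2*11) = -44/5*(-22) = 968/5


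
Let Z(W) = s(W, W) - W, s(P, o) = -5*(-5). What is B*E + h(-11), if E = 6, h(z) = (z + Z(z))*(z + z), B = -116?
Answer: -1246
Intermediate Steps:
s(P, o) = 25
Z(W) = 25 - W
h(z) = 50*z (h(z) = (z + (25 - z))*(z + z) = 25*(2*z) = 50*z)
B*E + h(-11) = -116*6 + 50*(-11) = -696 - 550 = -1246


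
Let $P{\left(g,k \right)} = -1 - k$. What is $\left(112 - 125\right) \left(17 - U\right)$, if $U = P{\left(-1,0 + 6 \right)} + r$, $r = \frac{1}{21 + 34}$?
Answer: $- \frac{17147}{55} \approx -311.76$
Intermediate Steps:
$r = \frac{1}{55} \approx 0.018182$
$U = - \frac{384}{55}$ ($U = \left(-1 - \left(0 + 6\right)\right) + \frac{1}{55} = \left(-1 - 6\right) + \frac{1}{55} = -7 + \frac{1}{55} = - \frac{384}{55} \approx -6.9818$)
$\left(112 - 125\right) \left(17 - U\right) = \left(112 - 125\right) \left(17 - - \frac{384}{55}\right) = - 13 \left(17 + \frac{384}{55}\right) = \left(-13\right) \frac{1319}{55} = - \frac{17147}{55}$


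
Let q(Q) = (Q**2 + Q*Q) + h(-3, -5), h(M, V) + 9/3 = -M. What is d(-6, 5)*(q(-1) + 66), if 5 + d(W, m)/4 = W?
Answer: -2992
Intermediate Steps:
h(M, V) = -3 - M
d(W, m) = -20 + 4*W
q(Q) = 2*Q**2 (q(Q) = (Q**2 + Q*Q) + (-3 - 1*(-3)) = (Q**2 + Q**2) + (-3 + 3) = 2*Q**2 + 0 = 2*Q**2)
d(-6, 5)*(q(-1) + 66) = (-20 + 4*(-6))*(2*(-1)**2 + 66) = (-20 - 24)*(2*1 + 66) = -44*(2 + 66) = -44*68 = -2992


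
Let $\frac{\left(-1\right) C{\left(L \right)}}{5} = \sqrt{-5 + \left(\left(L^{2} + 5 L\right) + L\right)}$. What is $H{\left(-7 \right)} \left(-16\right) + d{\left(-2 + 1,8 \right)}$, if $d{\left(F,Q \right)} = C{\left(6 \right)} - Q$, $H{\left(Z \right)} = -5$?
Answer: $72 - 5 \sqrt{67} \approx 31.073$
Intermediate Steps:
$C{\left(L \right)} = - 5 \sqrt{-5 + L^{2} + 6 L}$ ($C{\left(L \right)} = - 5 \sqrt{-5 + \left(\left(L^{2} + 5 L\right) + L\right)} = - 5 \sqrt{-5 + \left(L^{2} + 6 L\right)} = - 5 \sqrt{-5 + L^{2} + 6 L}$)
$d{\left(F,Q \right)} = - Q - 5 \sqrt{67}$ ($d{\left(F,Q \right)} = - 5 \sqrt{-5 + 6^{2} + 6 \cdot 6} - Q = - 5 \sqrt{-5 + 36 + 36} - Q = - 5 \sqrt{67} - Q = - Q - 5 \sqrt{67}$)
$H{\left(-7 \right)} \left(-16\right) + d{\left(-2 + 1,8 \right)} = \left(-5\right) \left(-16\right) - \left(8 + 5 \sqrt{67}\right) = 80 - \left(8 + 5 \sqrt{67}\right) = 72 - 5 \sqrt{67}$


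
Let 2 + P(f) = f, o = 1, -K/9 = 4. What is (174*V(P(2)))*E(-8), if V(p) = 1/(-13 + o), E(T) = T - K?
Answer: -406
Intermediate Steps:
K = -36 (K = -9*4 = -36)
P(f) = -2 + f
E(T) = 36 + T (E(T) = T - 1*(-36) = T + 36 = 36 + T)
V(p) = -1/12 (V(p) = 1/(-13 + 1) = 1/(-12) = -1/12)
(174*V(P(2)))*E(-8) = (174*(-1/12))*(36 - 8) = -29/2*28 = -406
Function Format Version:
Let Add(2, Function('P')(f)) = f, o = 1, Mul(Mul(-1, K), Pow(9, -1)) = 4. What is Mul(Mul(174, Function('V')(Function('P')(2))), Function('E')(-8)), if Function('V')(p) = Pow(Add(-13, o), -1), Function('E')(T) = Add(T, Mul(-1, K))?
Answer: -406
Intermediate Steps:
K = -36 (K = Mul(-9, 4) = -36)
Function('P')(f) = Add(-2, f)
Function('E')(T) = Add(36, T) (Function('E')(T) = Add(T, Mul(-1, -36)) = Add(T, 36) = Add(36, T))
Function('V')(p) = Rational(-1, 12) (Function('V')(p) = Pow(Add(-13, 1), -1) = Pow(-12, -1) = Rational(-1, 12))
Mul(Mul(174, Function('V')(Function('P')(2))), Function('E')(-8)) = Mul(Mul(174, Rational(-1, 12)), Add(36, -8)) = Mul(Rational(-29, 2), 28) = -406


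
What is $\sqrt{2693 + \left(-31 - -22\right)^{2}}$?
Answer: $\sqrt{2774} \approx 52.669$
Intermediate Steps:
$\sqrt{2693 + \left(-31 - -22\right)^{2}} = \sqrt{2693 + \left(-31 + 22\right)^{2}} = \sqrt{2693 + \left(-9\right)^{2}} = \sqrt{2693 + 81} = \sqrt{2774}$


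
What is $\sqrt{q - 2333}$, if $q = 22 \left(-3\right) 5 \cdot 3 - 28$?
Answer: $i \sqrt{3351} \approx 57.888 i$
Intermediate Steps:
$q = -1018$ ($q = 22 \left(\left(-15\right) 3\right) - 28 = 22 \left(-45\right) - 28 = -990 - 28 = -1018$)
$\sqrt{q - 2333} = \sqrt{-1018 - 2333} = \sqrt{-3351} = i \sqrt{3351}$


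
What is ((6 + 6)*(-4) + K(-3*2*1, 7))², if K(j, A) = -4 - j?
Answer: 2116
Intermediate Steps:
((6 + 6)*(-4) + K(-3*2*1, 7))² = ((6 + 6)*(-4) + (-4 - (-3*2)))² = (12*(-4) + (-4 - (-6)))² = (-48 + (-4 - 1*(-6)))² = (-48 + (-4 + 6))² = (-48 + 2)² = (-46)² = 2116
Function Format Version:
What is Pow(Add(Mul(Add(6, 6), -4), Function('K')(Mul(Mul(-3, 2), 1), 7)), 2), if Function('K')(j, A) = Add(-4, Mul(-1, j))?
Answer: 2116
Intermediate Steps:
Pow(Add(Mul(Add(6, 6), -4), Function('K')(Mul(Mul(-3, 2), 1), 7)), 2) = Pow(Add(Mul(Add(6, 6), -4), Add(-4, Mul(-1, Mul(Mul(-3, 2), 1)))), 2) = Pow(Add(Mul(12, -4), Add(-4, Mul(-1, Mul(-6, 1)))), 2) = Pow(Add(-48, Add(-4, Mul(-1, -6))), 2) = Pow(Add(-48, Add(-4, 6)), 2) = Pow(Add(-48, 2), 2) = Pow(-46, 2) = 2116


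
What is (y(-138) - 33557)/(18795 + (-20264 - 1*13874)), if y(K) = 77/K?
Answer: 4630943/2117334 ≈ 2.1872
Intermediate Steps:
(y(-138) - 33557)/(18795 + (-20264 - 1*13874)) = (77/(-138) - 33557)/(18795 + (-20264 - 1*13874)) = (77*(-1/138) - 33557)/(18795 + (-20264 - 13874)) = (-77/138 - 33557)/(18795 - 34138) = -4630943/138/(-15343) = -4630943/138*(-1/15343) = 4630943/2117334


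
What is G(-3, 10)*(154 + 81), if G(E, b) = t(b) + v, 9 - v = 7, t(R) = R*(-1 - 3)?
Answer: -8930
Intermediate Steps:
t(R) = -4*R (t(R) = R*(-4) = -4*R)
v = 2 (v = 9 - 1*7 = 9 - 7 = 2)
G(E, b) = 2 - 4*b (G(E, b) = -4*b + 2 = 2 - 4*b)
G(-3, 10)*(154 + 81) = (2 - 4*10)*(154 + 81) = (2 - 40)*235 = -38*235 = -8930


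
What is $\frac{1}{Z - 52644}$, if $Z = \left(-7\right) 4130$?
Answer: $- \frac{1}{81554} \approx -1.2262 \cdot 10^{-5}$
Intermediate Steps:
$Z = -28910$
$\frac{1}{Z - 52644} = \frac{1}{-28910 - 52644} = \frac{1}{-81554} = - \frac{1}{81554}$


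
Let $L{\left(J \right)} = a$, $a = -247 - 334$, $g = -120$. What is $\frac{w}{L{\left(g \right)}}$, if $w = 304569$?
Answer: $- \frac{304569}{581} \approx -524.21$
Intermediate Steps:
$a = -581$
$L{\left(J \right)} = -581$
$\frac{w}{L{\left(g \right)}} = \frac{304569}{-581} = 304569 \left(- \frac{1}{581}\right) = - \frac{304569}{581}$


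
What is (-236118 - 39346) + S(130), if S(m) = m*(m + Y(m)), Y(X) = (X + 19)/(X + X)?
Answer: -516979/2 ≈ -2.5849e+5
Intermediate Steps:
Y(X) = (19 + X)/(2*X) (Y(X) = (19 + X)/((2*X)) = (19 + X)*(1/(2*X)) = (19 + X)/(2*X))
S(m) = m*(m + (19 + m)/(2*m))
(-236118 - 39346) + S(130) = (-236118 - 39346) + (19/2 + 130² + (½)*130) = -275464 + (19/2 + 16900 + 65) = -275464 + 33949/2 = -516979/2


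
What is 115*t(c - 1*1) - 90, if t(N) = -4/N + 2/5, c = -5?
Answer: 98/3 ≈ 32.667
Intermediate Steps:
t(N) = ⅖ - 4/N (t(N) = -4/N + 2*(⅕) = -4/N + ⅖ = ⅖ - 4/N)
115*t(c - 1*1) - 90 = 115*(⅖ - 4/(-5 - 1*1)) - 90 = 115*(⅖ - 4/(-5 - 1)) - 90 = 115*(⅖ - 4/(-6)) - 90 = 115*(⅖ - 4*(-⅙)) - 90 = 115*(⅖ + ⅔) - 90 = 115*(16/15) - 90 = 368/3 - 90 = 98/3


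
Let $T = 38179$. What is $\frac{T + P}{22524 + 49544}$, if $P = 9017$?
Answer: $\frac{11799}{18017} \approx 0.65488$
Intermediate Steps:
$\frac{T + P}{22524 + 49544} = \frac{38179 + 9017}{22524 + 49544} = \frac{47196}{72068} = 47196 \cdot \frac{1}{72068} = \frac{11799}{18017}$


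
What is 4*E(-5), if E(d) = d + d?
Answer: -40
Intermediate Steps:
E(d) = 2*d
4*E(-5) = 4*(2*(-5)) = 4*(-10) = -40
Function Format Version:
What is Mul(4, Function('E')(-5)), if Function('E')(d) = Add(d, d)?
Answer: -40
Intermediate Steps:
Function('E')(d) = Mul(2, d)
Mul(4, Function('E')(-5)) = Mul(4, Mul(2, -5)) = Mul(4, -10) = -40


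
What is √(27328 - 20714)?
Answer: √6614 ≈ 81.327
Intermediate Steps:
√(27328 - 20714) = √6614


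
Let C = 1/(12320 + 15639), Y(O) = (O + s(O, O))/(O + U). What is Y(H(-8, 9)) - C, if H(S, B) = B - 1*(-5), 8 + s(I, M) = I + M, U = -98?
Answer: -475345/1174278 ≈ -0.40480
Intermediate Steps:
s(I, M) = -8 + I + M (s(I, M) = -8 + (I + M) = -8 + I + M)
H(S, B) = 5 + B (H(S, B) = B + 5 = 5 + B)
Y(O) = (-8 + 3*O)/(-98 + O) (Y(O) = (O + (-8 + O + O))/(O - 98) = (O + (-8 + 2*O))/(-98 + O) = (-8 + 3*O)/(-98 + O))
C = 1/27959 ≈ 3.5767e-5
Y(H(-8, 9)) - C = (-8 + 3*(5 + 9))/(-98 + (5 + 9)) - 1*1/27959 = (-8 + 3*14)/(-98 + 14) - 1/27959 = (-8 + 42)/(-84) - 1/27959 = -1/84*34 - 1/27959 = -17/42 - 1/27959 = -475345/1174278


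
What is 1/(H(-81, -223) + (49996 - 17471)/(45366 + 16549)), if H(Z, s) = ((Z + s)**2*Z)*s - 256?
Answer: 12383/20671065142121 ≈ 5.9905e-10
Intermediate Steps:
H(Z, s) = -256 + Z*s*(Z + s)**2 (H(Z, s) = (Z*(Z + s)**2)*s - 256 = Z*s*(Z + s)**2 - 256 = -256 + Z*s*(Z + s)**2)
1/(H(-81, -223) + (49996 - 17471)/(45366 + 16549)) = 1/((-256 - 81*(-223)*(-81 - 223)**2) + (49996 - 17471)/(45366 + 16549)) = 1/((-256 - 81*(-223)*(-304)**2) + 32525/61915) = 1/((-256 - 81*(-223)*92416) + 32525*(1/61915)) = 1/((-256 + 1669310208) + 6505/12383) = 1/(1669309952 + 6505/12383) = 1/(20671065142121/12383) = 12383/20671065142121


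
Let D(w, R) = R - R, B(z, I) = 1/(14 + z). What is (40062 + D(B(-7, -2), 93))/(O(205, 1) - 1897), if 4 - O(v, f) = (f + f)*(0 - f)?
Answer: -40062/1891 ≈ -21.186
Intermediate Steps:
D(w, R) = 0
O(v, f) = 4 + 2*f² (O(v, f) = 4 - (f + f)*(0 - f) = 4 - 2*f*(-f) = 4 - (-2)*f² = 4 + 2*f²)
(40062 + D(B(-7, -2), 93))/(O(205, 1) - 1897) = (40062 + 0)/((4 + 2*1²) - 1897) = 40062/((4 + 2*1) - 1897) = 40062/((4 + 2) - 1897) = 40062/(6 - 1897) = 40062/(-1891) = 40062*(-1/1891) = -40062/1891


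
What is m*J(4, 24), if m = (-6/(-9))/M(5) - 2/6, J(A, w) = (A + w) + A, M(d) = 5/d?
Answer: 32/3 ≈ 10.667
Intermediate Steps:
J(A, w) = w + 2*A
m = 1/3 (m = (-6/(-9))/((5/5)) - 2/6 = (-6*(-1/9))/((5*(1/5))) - 2*1/6 = (2/3)/1 - 1/3 = (2/3)*1 - 1/3 = 2/3 - 1/3 = 1/3 ≈ 0.33333)
m*J(4, 24) = (24 + 2*4)/3 = (24 + 8)/3 = (1/3)*32 = 32/3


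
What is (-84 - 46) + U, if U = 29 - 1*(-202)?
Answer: 101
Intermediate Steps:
U = 231 (U = 29 + 202 = 231)
(-84 - 46) + U = (-84 - 46) + 231 = -130 + 231 = 101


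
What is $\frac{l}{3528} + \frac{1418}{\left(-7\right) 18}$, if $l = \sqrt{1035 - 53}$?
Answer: $- \frac{709}{63} + \frac{\sqrt{982}}{3528} \approx -11.245$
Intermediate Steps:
$l = \sqrt{982} \approx 31.337$
$\frac{l}{3528} + \frac{1418}{\left(-7\right) 18} = \frac{\sqrt{982}}{3528} + \frac{1418}{\left(-7\right) 18} = \sqrt{982} \cdot \frac{1}{3528} + \frac{1418}{-126} = \frac{\sqrt{982}}{3528} + 1418 \left(- \frac{1}{126}\right) = \frac{\sqrt{982}}{3528} - \frac{709}{63} = - \frac{709}{63} + \frac{\sqrt{982}}{3528}$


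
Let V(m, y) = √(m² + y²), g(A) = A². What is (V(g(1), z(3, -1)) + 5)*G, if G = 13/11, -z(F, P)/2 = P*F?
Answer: 65/11 + 13*√37/11 ≈ 13.098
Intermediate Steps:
z(F, P) = -2*F*P (z(F, P) = -2*P*F = -2*F*P)
G = 13/11 (G = 13*(1/11) = 13/11 ≈ 1.1818)
(V(g(1), z(3, -1)) + 5)*G = (√((1²)² + (-2*3*(-1))²) + 5)*(13/11) = (√(1² + 6²) + 5)*(13/11) = (√(1 + 36) + 5)*(13/11) = (√37 + 5)*(13/11) = (5 + √37)*(13/11) = 65/11 + 13*√37/11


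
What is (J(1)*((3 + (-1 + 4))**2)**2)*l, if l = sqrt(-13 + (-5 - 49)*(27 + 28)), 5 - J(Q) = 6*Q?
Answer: -1296*I*sqrt(2983) ≈ -70784.0*I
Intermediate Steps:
J(Q) = 5 - 6*Q
l = I*sqrt(2983) (l = sqrt(-13 - 54*55) = sqrt(-13 - 2970) = sqrt(-2983) = I*sqrt(2983) ≈ 54.617*I)
(J(1)*((3 + (-1 + 4))**2)**2)*l = ((5 - 6*1)*((3 + (-1 + 4))**2)**2)*(I*sqrt(2983)) = ((5 - 6)*((3 + 3)**2)**2)*(I*sqrt(2983)) = (-(6**2)**2)*(I*sqrt(2983)) = (-1*36**2)*(I*sqrt(2983)) = (-1*1296)*(I*sqrt(2983)) = -1296*I*sqrt(2983)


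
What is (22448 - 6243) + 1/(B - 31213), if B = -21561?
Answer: 855202669/52774 ≈ 16205.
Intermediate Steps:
(22448 - 6243) + 1/(B - 31213) = (22448 - 6243) + 1/(-21561 - 31213) = 16205 + 1/(-52774) = 16205 - 1/52774 = 855202669/52774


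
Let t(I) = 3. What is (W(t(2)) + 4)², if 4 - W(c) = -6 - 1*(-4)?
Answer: 100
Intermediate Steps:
W(c) = 6 (W(c) = 4 - (-6 - 1*(-4)) = 4 - (-6 + 4) = 4 - 1*(-2) = 4 + 2 = 6)
(W(t(2)) + 4)² = (6 + 4)² = 10² = 100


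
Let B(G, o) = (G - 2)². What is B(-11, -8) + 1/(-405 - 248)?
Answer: 110356/653 ≈ 169.00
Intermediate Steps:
B(G, o) = (-2 + G)²
B(-11, -8) + 1/(-405 - 248) = (-2 - 11)² + 1/(-405 - 248) = (-13)² + 1/(-653) = 169 - 1/653 = 110356/653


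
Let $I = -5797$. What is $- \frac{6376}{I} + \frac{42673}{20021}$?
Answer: $\frac{375029277}{116061737} \approx 3.2313$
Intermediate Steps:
$- \frac{6376}{I} + \frac{42673}{20021} = - \frac{6376}{-5797} + \frac{42673}{20021} = \left(-6376\right) \left(- \frac{1}{5797}\right) + 42673 \cdot \frac{1}{20021} = \frac{6376}{5797} + \frac{42673}{20021} = \frac{375029277}{116061737}$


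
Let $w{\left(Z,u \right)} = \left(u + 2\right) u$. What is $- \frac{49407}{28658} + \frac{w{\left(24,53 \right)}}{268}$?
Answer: $\frac{35148497}{3840172} \approx 9.1528$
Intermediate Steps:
$w{\left(Z,u \right)} = u \left(2 + u\right)$ ($w{\left(Z,u \right)} = \left(2 + u\right) u = u \left(2 + u\right)$)
$- \frac{49407}{28658} + \frac{w{\left(24,53 \right)}}{268} = - \frac{49407}{28658} + \frac{53 \left(2 + 53\right)}{268} = \left(-49407\right) \frac{1}{28658} + 53 \cdot 55 \cdot \frac{1}{268} = - \frac{49407}{28658} + 2915 \cdot \frac{1}{268} = - \frac{49407}{28658} + \frac{2915}{268} = \frac{35148497}{3840172}$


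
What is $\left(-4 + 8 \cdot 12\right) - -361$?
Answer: $453$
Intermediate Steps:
$\left(-4 + 8 \cdot 12\right) - -361 = \left(-4 + 96\right) + 361 = 92 + 361 = 453$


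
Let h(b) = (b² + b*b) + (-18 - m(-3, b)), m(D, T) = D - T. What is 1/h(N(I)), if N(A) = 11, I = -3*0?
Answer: 1/238 ≈ 0.0042017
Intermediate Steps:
I = 0
h(b) = -15 + b + 2*b² (h(b) = (b² + b*b) + (-18 - (-3 - b)) = (b² + b²) + (-18 + (3 + b)) = 2*b² + (-15 + b) = -15 + b + 2*b²)
1/h(N(I)) = 1/(-15 + 11 + 2*11²) = 1/(-15 + 11 + 2*121) = 1/(-15 + 11 + 242) = 1/238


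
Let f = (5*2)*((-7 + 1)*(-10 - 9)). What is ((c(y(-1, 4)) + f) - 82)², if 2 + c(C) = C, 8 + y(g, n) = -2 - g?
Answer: 1096209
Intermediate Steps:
y(g, n) = -10 - g (y(g, n) = -8 + (-2 - g) = -10 - g)
c(C) = -2 + C
f = 1140 (f = 10*(-6*(-19)) = 10*114 = 1140)
((c(y(-1, 4)) + f) - 82)² = (((-2 + (-10 - 1*(-1))) + 1140) - 82)² = (((-2 + (-10 + 1)) + 1140) - 82)² = (((-2 - 9) + 1140) - 82)² = ((-11 + 1140) - 82)² = (1129 - 82)² = 1047² = 1096209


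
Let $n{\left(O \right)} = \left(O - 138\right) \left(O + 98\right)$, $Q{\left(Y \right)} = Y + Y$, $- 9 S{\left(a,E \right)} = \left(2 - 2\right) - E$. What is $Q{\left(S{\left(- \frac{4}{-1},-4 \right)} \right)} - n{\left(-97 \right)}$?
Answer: $\frac{2107}{9} \approx 234.11$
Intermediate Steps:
$S{\left(a,E \right)} = \frac{E}{9}$ ($S{\left(a,E \right)} = - \frac{\left(2 - 2\right) - E}{9} = - \frac{0 - E}{9} = - \frac{\left(-1\right) E}{9} = \frac{E}{9}$)
$Q{\left(Y \right)} = 2 Y$
$n{\left(O \right)} = \left(-138 + O\right) \left(98 + O\right)$
$Q{\left(S{\left(- \frac{4}{-1},-4 \right)} \right)} - n{\left(-97 \right)} = 2 \cdot \frac{1}{9} \left(-4\right) - \left(-13524 + \left(-97\right)^{2} - -3880\right) = 2 \left(- \frac{4}{9}\right) - \left(-13524 + 9409 + 3880\right) = - \frac{8}{9} - -235 = - \frac{8}{9} + 235 = \frac{2107}{9}$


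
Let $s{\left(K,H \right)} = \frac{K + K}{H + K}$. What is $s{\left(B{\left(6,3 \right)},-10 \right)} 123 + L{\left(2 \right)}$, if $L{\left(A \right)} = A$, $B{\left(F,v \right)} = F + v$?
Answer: $-2212$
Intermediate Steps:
$s{\left(K,H \right)} = \frac{2 K}{H + K}$
$s{\left(B{\left(6,3 \right)},-10 \right)} 123 + L{\left(2 \right)} = \frac{2 \left(6 + 3\right)}{-10 + \left(6 + 3\right)} 123 + 2 = 2 \cdot 9 \frac{1}{-10 + 9} \cdot 123 + 2 = 2 \cdot 9 \frac{1}{-1} \cdot 123 + 2 = 2 \cdot 9 \left(-1\right) 123 + 2 = \left(-18\right) 123 + 2 = -2214 + 2 = -2212$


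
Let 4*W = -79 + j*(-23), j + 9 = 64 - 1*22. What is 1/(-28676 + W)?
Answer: -2/57771 ≈ -3.4619e-5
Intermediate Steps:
j = 33 (j = -9 + (64 - 1*22) = -9 + (64 - 22) = -9 + 42 = 33)
W = -419/2 (W = (-79 + 33*(-23))/4 = (-79 - 759)/4 = (¼)*(-838) = -419/2 ≈ -209.50)
1/(-28676 + W) = 1/(-28676 - 419/2) = 1/(-57771/2) = -2/57771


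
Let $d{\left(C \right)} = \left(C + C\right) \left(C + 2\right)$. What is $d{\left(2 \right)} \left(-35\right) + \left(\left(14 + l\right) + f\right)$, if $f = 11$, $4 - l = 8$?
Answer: $-539$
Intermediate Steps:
$l = -4$ ($l = 4 - 8 = -4$)
$d{\left(C \right)} = 2 C \left(2 + C\right)$
$d{\left(2 \right)} \left(-35\right) + \left(\left(14 + l\right) + f\right) = 2 \cdot 2 \left(2 + 2\right) \left(-35\right) + \left(\left(14 - 4\right) + 11\right) = 2 \cdot 2 \cdot 4 \left(-35\right) + \left(10 + 11\right) = 16 \left(-35\right) + 21 = -560 + 21 = -539$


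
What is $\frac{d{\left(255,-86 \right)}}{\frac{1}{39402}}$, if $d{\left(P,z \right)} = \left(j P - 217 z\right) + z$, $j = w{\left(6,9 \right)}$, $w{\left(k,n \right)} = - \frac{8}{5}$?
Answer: $715855536$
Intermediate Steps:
$w{\left(k,n \right)} = - \frac{8}{5}$ ($w{\left(k,n \right)} = \left(-8\right) \frac{1}{5} = - \frac{8}{5}$)
$j = - \frac{8}{5} \approx -1.6$
$d{\left(P,z \right)} = - 216 z - \frac{8 P}{5}$ ($d{\left(P,z \right)} = \left(- \frac{8 P}{5} - 217 z\right) + z = \left(- 217 z - \frac{8 P}{5}\right) + z = - 216 z - \frac{8 P}{5}$)
$\frac{d{\left(255,-86 \right)}}{\frac{1}{39402}} = \frac{\left(-216\right) \left(-86\right) - 408}{\frac{1}{39402}} = \left(18576 - 408\right) \frac{1}{\frac{1}{39402}} = 18168 \cdot 39402 = 715855536$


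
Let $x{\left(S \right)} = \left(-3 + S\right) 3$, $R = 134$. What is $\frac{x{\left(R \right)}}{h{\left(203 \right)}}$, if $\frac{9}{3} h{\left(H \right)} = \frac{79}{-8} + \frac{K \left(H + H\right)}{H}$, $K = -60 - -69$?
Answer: $\frac{9432}{65} \approx 145.11$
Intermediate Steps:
$K = 9$ ($K = -60 + 69 = 9$)
$h{\left(H \right)} = \frac{65}{24}$ ($h{\left(H \right)} = \frac{\frac{79}{-8} + \frac{9 \left(H + H\right)}{H}}{3} = \frac{79 \left(- \frac{1}{8}\right) + \frac{9 \cdot 2 H}{H}}{3} = \frac{- \frac{79}{8} + \frac{18 H}{H}}{3} = \frac{- \frac{79}{8} + 18}{3} = \frac{1}{3} \cdot \frac{65}{8} = \frac{65}{24}$)
$x{\left(S \right)} = -9 + 3 S$
$\frac{x{\left(R \right)}}{h{\left(203 \right)}} = \frac{-9 + 3 \cdot 134}{\frac{65}{24}} = \left(-9 + 402\right) \frac{24}{65} = 393 \cdot \frac{24}{65} = \frac{9432}{65}$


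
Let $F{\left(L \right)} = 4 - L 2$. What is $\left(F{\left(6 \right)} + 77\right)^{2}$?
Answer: $4761$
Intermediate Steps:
$F{\left(L \right)} = 4 - 2 L$
$\left(F{\left(6 \right)} + 77\right)^{2} = \left(\left(4 - 12\right) + 77\right)^{2} = \left(-8 + 77\right)^{2} = 69^{2} = 4761$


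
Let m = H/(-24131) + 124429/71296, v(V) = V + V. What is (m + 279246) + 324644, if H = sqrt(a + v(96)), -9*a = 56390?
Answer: 43055065869/71296 - I*sqrt(54662)/72393 ≈ 6.0389e+5 - 0.0032296*I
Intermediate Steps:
a = -56390/9 (a = -1/9*56390 = -56390/9 ≈ -6265.6)
v(V) = 2*V
H = I*sqrt(54662)/3 (H = sqrt(-56390/9 + 2*96) = sqrt(-56390/9 + 192) = sqrt(-54662/9) = I*sqrt(54662)/3 ≈ 77.933*I)
m = 124429/71296 - I*sqrt(54662)/72393 (m = (I*sqrt(54662)/3)/(-24131) + 124429/71296 = (I*sqrt(54662)/3)*(-1/24131) + 124429*(1/71296) = -I*sqrt(54662)/72393 + 124429/71296 = 124429/71296 - I*sqrt(54662)/72393 ≈ 1.7452 - 0.0032296*I)
(m + 279246) + 324644 = ((124429/71296 - I*sqrt(54662)/72393) + 279246) + 324644 = (19909247245/71296 - I*sqrt(54662)/72393) + 324644 = 43055065869/71296 - I*sqrt(54662)/72393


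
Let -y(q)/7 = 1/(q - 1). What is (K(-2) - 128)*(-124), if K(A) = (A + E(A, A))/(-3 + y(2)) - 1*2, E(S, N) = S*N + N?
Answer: 16120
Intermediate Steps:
y(q) = -7/(-1 + q) (y(q) = -7/(q - 1) = -7/(-1 + q))
E(S, N) = N + N*S (E(S, N) = N*S + N = N + N*S)
K(A) = -2 - A/10 - A*(1 + A)/10 (K(A) = (A + A*(1 + A))/(-3 - 7/(-1 + 2)) - 1*2 = (A + A*(1 + A))/(-3 - 7/1) - 2 = (A + A*(1 + A))/(-3 - 7*1) - 2 = (A + A*(1 + A))/(-3 - 7) - 2 = (A + A*(1 + A))/(-10) - 2 = (A + A*(1 + A))*(-⅒) - 2 = (-A/10 - A*(1 + A)/10) - 2 = -2 - A/10 - A*(1 + A)/10)
(K(-2) - 128)*(-124) = ((-2 - ⅕*(-2) - ⅒*(-2)²) - 128)*(-124) = ((-2 + ⅖ - ⅒*4) - 128)*(-124) = ((-2 + ⅖ - ⅖) - 128)*(-124) = (-2 - 128)*(-124) = -130*(-124) = 16120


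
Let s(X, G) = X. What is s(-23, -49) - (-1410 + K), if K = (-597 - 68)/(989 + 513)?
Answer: 2083939/1502 ≈ 1387.4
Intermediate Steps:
K = -665/1502 ≈ -0.44274
s(-23, -49) - (-1410 + K) = -23 - (-1410 - 665/1502) = -23 - 1*(-2118485/1502) = -23 + 2118485/1502 = 2083939/1502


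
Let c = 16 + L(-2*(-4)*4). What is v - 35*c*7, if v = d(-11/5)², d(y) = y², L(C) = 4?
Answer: -3047859/625 ≈ -4876.6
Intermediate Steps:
c = 20 (c = 16 + 4 = 20)
v = 14641/625 (v = ((-11/5)²)² = (121/25)² = 14641/625 ≈ 23.426)
v - 35*c*7 = 14641/625 - 35*20*7 = 14641/625 - 700*7 = 14641/625 - 1*4900 = 14641/625 - 4900 = -3047859/625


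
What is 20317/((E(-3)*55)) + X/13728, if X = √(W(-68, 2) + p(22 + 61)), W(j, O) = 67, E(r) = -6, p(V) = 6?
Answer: -1847/30 + √73/13728 ≈ -61.566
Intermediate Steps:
X = √73 (X = √(67 + 6) = √73 ≈ 8.5440)
20317/((E(-3)*55)) + X/13728 = 20317/((-6*55)) + √73/13728 = 20317/(-330) + √73*(1/13728) = 20317*(-1/330) + √73/13728 = -1847/30 + √73/13728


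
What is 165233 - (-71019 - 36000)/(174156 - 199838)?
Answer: 4243406887/25682 ≈ 1.6523e+5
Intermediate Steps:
165233 - (-71019 - 36000)/(174156 - 199838) = 165233 - (-107019)/(-25682) = 165233 - (-107019)*(-1)/25682 = 165233 - 1*107019/25682 = 165233 - 107019/25682 = 4243406887/25682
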